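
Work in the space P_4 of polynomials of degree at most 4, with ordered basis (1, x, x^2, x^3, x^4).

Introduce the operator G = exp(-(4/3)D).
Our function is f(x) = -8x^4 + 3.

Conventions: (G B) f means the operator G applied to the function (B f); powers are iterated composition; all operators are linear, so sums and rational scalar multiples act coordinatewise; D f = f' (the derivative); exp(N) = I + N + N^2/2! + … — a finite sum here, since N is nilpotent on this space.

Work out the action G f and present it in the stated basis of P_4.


order-1 term: (128/3)x^3
order-2 term: -(256/3)x^2
order-3 term: (2048/27)x
order-4 term: -2048/81
the series for exp(-(4/3)D) f terminates at order 4
exp(-(4/3)D) f = -8x^4 + (128/3)x^3 - (256/3)x^2 + (2048/27)x - 1805/81

g(x) = -8x^4 + (128/3)x^3 - (256/3)x^2 + (2048/27)x - 1805/81


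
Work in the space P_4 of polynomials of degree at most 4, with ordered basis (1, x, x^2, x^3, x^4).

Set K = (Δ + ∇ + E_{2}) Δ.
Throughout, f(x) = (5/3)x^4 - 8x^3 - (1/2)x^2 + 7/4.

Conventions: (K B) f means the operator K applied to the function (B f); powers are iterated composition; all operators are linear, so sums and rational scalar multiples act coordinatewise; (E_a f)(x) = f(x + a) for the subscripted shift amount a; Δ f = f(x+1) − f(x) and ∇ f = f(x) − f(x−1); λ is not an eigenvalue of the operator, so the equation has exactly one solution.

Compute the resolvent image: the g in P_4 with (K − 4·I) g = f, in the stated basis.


write g with unknown coordinates in the stated basis and equate coefficients in (K − 4·I) g = f
solving from the highest basis element down gives g = -(5/12)x^4 + (19/12)x^3 - (69/16)x^2 - (181/96)x - 3515/384
check: K g = -(5/3)x^3 - (71/4)x^2 - (181/24)x - 3347/96
so K g − 4·g = (5/3)x^4 - 8x^3 - (1/2)x^2 + 7/4 = f ✓

the image equals g(x) = -(5/12)x^4 + (19/12)x^3 - (69/16)x^2 - (181/96)x - 3515/384


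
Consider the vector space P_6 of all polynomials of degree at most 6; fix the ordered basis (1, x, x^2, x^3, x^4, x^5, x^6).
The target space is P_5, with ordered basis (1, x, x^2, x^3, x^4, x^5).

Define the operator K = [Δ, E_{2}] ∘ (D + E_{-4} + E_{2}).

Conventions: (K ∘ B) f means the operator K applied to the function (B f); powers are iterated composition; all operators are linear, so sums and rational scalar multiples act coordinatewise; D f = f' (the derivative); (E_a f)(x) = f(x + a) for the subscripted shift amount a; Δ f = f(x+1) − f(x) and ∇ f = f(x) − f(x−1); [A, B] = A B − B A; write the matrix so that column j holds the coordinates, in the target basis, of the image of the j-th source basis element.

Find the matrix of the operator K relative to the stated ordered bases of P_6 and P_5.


image of 1: 0
image of x: 0
image of x^2: 0
image of x^3: 0
image of x^4: 0
image of x^5: 0
image of x^6: 0
each image's coordinates form column j of the matrix

the matrix is [[0, 0, 0, 0, 0, 0, 0]; [0, 0, 0, 0, 0, 0, 0]; [0, 0, 0, 0, 0, 0, 0]; [0, 0, 0, 0, 0, 0, 0]; [0, 0, 0, 0, 0, 0, 0]; [0, 0, 0, 0, 0, 0, 0]] (rows listed top to bottom)


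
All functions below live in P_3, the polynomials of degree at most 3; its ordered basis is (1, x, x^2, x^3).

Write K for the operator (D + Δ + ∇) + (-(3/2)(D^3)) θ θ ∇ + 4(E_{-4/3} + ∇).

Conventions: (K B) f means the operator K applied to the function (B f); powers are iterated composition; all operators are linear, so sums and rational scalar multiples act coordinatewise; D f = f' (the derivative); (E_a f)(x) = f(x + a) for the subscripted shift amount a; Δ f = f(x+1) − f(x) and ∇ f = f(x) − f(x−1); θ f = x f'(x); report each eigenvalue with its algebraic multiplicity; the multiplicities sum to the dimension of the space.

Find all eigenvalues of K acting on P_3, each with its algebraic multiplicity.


λ = 4 (multiplicity 4)

image of 1: 4
image of x: 4x + 5/3
image of x^2: 4x^2 + (10/3)x + 28/9
image of x^3: 4x^3 + 5x^2 + (28/3)x - 94/27
the matrix is upper triangular; its diagonal is (4, 4, 4, 4)
for a triangular matrix the eigenvalues are the diagonal entries, with algebraic multiplicity their repetition count


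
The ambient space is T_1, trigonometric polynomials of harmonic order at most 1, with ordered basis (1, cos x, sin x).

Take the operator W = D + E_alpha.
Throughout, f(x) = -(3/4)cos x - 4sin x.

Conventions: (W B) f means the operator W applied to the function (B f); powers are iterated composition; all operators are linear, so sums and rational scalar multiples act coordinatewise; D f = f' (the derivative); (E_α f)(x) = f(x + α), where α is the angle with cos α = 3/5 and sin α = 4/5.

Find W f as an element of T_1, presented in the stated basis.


the result is g(x) = -(153/20)cos x - (21/20)sin x

D f = -4cos x + (3/4)sin x
E_alpha f = -(73/20)cos x - (9/5)sin x
(D + E_alpha) f = -(153/20)cos x - (21/20)sin x


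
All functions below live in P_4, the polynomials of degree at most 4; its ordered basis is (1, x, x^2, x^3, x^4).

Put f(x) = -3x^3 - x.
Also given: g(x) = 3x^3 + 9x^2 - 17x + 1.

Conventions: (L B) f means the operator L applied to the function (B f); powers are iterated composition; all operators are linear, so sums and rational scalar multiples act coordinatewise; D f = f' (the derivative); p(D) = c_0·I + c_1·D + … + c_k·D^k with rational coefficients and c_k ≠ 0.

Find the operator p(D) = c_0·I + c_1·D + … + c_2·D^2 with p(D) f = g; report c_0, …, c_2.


D^0 f = -3x^3 - x
D^1 f = -9x^2 - 1
D^2 f = -18x
matching coefficients of g against c_0 f + c_1 Df + … from the top degree down determines the c_i
solution: c_0 = -1, c_1 = -1, c_2 = 1

c_0 = -1, c_1 = -1, c_2 = 1


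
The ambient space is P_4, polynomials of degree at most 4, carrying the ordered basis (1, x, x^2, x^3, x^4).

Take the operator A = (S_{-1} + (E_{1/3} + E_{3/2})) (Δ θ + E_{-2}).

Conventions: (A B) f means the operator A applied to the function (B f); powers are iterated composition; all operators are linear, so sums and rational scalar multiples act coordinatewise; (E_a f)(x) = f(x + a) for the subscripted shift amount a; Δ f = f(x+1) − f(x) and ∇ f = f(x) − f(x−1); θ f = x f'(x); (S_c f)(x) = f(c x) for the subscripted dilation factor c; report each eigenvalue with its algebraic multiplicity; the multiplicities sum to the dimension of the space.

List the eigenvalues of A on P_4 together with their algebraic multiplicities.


λ = 1 (multiplicity 2), λ = 3 (multiplicity 3)

image of 1: 3
image of x: x - 7/6
image of x^2: 3x^2 + (11/3)x + 733/36
image of x^3: x^3 + (29/2)x^2 + (469/12)x + 7343/216
image of x^4: 3x^4 + (46/3)x^3 + (1213/6)x^2 + (12437/54)x + 228577/1296
the matrix is upper triangular; its diagonal is (3, 1, 3, 1, 3)
for a triangular matrix the eigenvalues are the diagonal entries, with algebraic multiplicity their repetition count


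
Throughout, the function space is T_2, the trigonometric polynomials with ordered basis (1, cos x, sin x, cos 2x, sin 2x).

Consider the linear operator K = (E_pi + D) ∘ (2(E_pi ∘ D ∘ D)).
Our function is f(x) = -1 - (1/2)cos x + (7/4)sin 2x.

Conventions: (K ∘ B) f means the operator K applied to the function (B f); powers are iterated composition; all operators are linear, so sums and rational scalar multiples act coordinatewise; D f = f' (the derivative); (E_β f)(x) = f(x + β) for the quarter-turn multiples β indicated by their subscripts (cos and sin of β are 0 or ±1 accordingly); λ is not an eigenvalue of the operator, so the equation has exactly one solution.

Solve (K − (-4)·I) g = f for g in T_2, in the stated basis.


the image equals g(x) = -1/4 - (1/8)cos x - (1/8)sin x + (7/68)cos 2x - (7/272)sin 2x

write g with unknown coordinates in the stated basis and equate coefficients in (K − (-4)·I) g = f
solving from the highest basis element down gives g = -1/4 - (1/8)cos x - (1/8)sin x + (7/68)cos 2x - (7/272)sin 2x
check: K g = (1/2)sin x - (7/17)cos 2x + (63/34)sin 2x
so K g − (-4)·g = -1 - (1/2)cos x + (7/4)sin 2x = f ✓


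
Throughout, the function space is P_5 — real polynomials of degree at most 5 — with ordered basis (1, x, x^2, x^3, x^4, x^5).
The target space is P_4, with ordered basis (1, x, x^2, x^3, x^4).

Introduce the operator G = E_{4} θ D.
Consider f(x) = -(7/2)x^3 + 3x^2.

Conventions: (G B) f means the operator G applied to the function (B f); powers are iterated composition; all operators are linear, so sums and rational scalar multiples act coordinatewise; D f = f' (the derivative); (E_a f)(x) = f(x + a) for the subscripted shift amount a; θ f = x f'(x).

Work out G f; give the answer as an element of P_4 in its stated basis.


D f = -(21/2)x^2 + 6x
θ D f = -21x^2 + 6x
E_{4} θ D f = -21x^2 - 162x - 312

the result is g(x) = -21x^2 - 162x - 312


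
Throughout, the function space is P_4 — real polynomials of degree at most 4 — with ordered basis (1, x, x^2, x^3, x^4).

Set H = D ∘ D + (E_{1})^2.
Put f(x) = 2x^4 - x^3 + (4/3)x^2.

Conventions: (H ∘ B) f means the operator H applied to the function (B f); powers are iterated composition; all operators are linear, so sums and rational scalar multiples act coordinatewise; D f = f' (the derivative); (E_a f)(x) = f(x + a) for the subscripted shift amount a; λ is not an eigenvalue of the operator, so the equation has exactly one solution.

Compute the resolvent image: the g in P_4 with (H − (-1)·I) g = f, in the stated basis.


write g with unknown coordinates in the stated basis and equate coefficients in (H − (-1)·I) g = f
solving from the highest basis element down gives g = x^4 - (9/2)x^3 - (23/6)x^2 + (193/6)x - 32/3
check: H g = x^4 + (7/2)x^3 + (31/6)x^2 - (193/6)x + 32/3
so H g − (-1)·g = 2x^4 - x^3 + (4/3)x^2 = f ✓

g(x) = x^4 - (9/2)x^3 - (23/6)x^2 + (193/6)x - 32/3


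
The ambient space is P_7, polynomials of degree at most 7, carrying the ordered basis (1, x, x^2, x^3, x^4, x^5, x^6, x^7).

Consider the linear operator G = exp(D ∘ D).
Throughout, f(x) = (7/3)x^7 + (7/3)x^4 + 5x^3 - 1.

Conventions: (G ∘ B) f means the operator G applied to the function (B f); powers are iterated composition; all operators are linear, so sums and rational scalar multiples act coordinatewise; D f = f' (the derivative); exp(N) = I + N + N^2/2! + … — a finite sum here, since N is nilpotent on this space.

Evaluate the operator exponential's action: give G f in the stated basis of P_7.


g(x) = (7/3)x^7 + 98x^5 + (7/3)x^4 + 985x^3 + 28x^2 + 1990x + 27

order-1 term: 98x^5 + 28x^2 + 30x
order-2 term: 980x^3 + 28
order-3 term: 1960x
the series for exp(D ∘ D) f terminates at order 3
exp(D ∘ D) f = (7/3)x^7 + 98x^5 + (7/3)x^4 + 985x^3 + 28x^2 + 1990x + 27


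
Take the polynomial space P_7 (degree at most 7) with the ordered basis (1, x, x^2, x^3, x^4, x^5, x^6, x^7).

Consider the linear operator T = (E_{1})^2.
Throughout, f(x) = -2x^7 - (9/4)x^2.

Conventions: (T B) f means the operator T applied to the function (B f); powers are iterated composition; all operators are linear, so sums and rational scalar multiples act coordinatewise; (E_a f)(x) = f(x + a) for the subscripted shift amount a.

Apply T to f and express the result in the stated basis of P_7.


g(x) = -2x^7 - 28x^6 - 168x^5 - 560x^4 - 1120x^3 - (5385/4)x^2 - 905x - 265

E_{1} f = -2x^7 - 14x^6 - 42x^5 - 70x^4 - 70x^3 - (177/4)x^2 - (37/2)x - 17/4
E_{1} E_{1} f = -2x^7 - 28x^6 - 168x^5 - 560x^4 - 1120x^3 - (5385/4)x^2 - 905x - 265


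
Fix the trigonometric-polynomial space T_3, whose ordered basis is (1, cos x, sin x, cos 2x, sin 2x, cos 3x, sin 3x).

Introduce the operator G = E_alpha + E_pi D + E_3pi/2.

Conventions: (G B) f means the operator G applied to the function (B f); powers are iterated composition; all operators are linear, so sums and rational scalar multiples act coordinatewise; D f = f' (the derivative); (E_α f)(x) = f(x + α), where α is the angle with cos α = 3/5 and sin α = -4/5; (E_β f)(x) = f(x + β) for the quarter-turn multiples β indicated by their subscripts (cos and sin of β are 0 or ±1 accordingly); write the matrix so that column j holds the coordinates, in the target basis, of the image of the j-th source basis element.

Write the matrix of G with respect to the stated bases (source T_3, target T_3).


image of 1: 2
image of cos x: (3/5)cos x + (14/5)sin x
image of sin x: -(14/5)cos x + (3/5)sin x
image of cos 2x: -(32/25)cos 2x - (26/25)sin 2x
image of sin 2x: (26/25)cos 2x - (32/25)sin 2x
image of cos 3x: -(117/125)cos 3x + (294/125)sin 3x
image of sin 3x: -(294/125)cos 3x - (117/125)sin 3x
each image's coordinates form column j of the matrix

the matrix is [[2, 0, 0, 0, 0, 0, 0]; [0, 3/5, -14/5, 0, 0, 0, 0]; [0, 14/5, 3/5, 0, 0, 0, 0]; [0, 0, 0, -32/25, 26/25, 0, 0]; [0, 0, 0, -26/25, -32/25, 0, 0]; [0, 0, 0, 0, 0, -117/125, -294/125]; [0, 0, 0, 0, 0, 294/125, -117/125]] (rows listed top to bottom)


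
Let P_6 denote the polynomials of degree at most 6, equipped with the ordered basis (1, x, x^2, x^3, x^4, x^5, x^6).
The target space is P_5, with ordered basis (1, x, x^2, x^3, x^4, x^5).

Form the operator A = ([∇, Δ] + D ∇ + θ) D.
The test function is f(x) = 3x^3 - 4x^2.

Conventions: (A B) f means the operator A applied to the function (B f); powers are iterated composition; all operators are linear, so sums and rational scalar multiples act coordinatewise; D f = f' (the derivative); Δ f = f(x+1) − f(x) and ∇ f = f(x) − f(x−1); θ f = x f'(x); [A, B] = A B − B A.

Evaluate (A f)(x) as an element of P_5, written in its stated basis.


D f = 9x^2 - 8x
Δ D f = 18x + 1
∇ Δ D f = 18
∇ D f = 18x - 17
Δ ∇ D f = 18
[∇, Δ] D f = 0
∇ D f = 18x - 17
D ∇ D f = 18
θ D f = 18x^2 - 8x
([∇, Δ] + D ∇ + θ) D f = 18x^2 - 8x + 18

the result is g(x) = 18x^2 - 8x + 18


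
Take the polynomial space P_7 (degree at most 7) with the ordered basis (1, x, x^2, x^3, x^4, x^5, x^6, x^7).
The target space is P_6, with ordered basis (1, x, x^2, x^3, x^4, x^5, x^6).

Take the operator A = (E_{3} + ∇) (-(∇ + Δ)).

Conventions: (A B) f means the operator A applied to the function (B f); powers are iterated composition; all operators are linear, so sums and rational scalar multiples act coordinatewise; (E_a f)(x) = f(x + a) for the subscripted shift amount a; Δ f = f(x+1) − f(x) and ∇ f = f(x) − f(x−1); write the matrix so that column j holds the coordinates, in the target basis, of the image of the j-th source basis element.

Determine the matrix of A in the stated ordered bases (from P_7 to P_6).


image of 1: 0
image of x: -2
image of x^2: -4x - 16
image of x^3: -6x^2 - 48x - 50
image of x^4: -8x^3 - 96x^2 - 200x - 256
image of x^5: -10x^4 - 160x^3 - 500x^2 - 1280x - 962
image of x^6: -12x^5 - 240x^4 - 1000x^3 - 3840x^2 - 5772x - 4096
image of x^7: -14x^6 - 336x^5 - 1750x^4 - 8960x^3 - 20202x^2 - 28672x - 16130
each image's coordinates form column j of the matrix

the matrix is [[0, -2, -16, -50, -256, -962, -4096, -16130]; [0, 0, -4, -48, -200, -1280, -5772, -28672]; [0, 0, 0, -6, -96, -500, -3840, -20202]; [0, 0, 0, 0, -8, -160, -1000, -8960]; [0, 0, 0, 0, 0, -10, -240, -1750]; [0, 0, 0, 0, 0, 0, -12, -336]; [0, 0, 0, 0, 0, 0, 0, -14]] (rows listed top to bottom)


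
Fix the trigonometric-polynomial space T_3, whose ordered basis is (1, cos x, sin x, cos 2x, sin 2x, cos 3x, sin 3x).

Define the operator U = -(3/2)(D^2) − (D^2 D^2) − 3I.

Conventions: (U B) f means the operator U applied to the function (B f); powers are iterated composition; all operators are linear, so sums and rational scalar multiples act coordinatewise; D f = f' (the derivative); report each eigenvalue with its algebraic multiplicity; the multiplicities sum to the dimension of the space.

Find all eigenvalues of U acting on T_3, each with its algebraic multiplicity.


λ = -141/2 (multiplicity 2), λ = -13 (multiplicity 2), λ = -3 (multiplicity 1), λ = -5/2 (multiplicity 2)

image of 1: -3
image of cos x: -(5/2)cos x
image of sin x: -(5/2)sin x
image of cos 2x: -13cos 2x
image of sin 2x: -13sin 2x
image of cos 3x: -(141/2)cos 3x
image of sin 3x: -(141/2)sin 3x
the matrix is diagonal; its diagonal is (-3, -5/2, -5/2, -13, -13, -141/2, -141/2)
for a triangular matrix the eigenvalues are the diagonal entries, with algebraic multiplicity their repetition count


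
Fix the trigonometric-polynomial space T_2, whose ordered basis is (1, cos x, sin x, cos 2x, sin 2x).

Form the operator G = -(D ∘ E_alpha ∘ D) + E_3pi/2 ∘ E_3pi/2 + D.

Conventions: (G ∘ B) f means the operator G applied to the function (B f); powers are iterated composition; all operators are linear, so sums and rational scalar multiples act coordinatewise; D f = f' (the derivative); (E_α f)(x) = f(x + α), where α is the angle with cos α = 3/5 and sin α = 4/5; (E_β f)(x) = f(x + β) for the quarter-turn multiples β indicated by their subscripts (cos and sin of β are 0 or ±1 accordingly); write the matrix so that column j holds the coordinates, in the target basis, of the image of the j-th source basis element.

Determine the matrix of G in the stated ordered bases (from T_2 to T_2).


the matrix is [[1, 0, 0, 0, 0]; [0, -2/5, 9/5, 0, 0]; [0, -9/5, -2/5, 0, 0]; [0, 0, 0, -3/25, 146/25]; [0, 0, 0, -146/25, -3/25]] (rows listed top to bottom)

image of 1: 1
image of cos x: -(2/5)cos x - (9/5)sin x
image of sin x: (9/5)cos x - (2/5)sin x
image of cos 2x: -(3/25)cos 2x - (146/25)sin 2x
image of sin 2x: (146/25)cos 2x - (3/25)sin 2x
each image's coordinates form column j of the matrix


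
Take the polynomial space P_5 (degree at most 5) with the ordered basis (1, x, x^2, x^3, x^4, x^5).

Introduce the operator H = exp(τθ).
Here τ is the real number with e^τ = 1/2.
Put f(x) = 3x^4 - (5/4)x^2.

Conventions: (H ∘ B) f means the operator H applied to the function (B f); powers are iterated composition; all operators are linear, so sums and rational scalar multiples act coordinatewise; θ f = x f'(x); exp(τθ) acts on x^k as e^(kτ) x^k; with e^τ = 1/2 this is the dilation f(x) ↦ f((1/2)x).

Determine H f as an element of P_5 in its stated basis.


the image equals g(x) = (3/16)x^4 - (5/16)x^2

exp(τθ) x^k = e^(kτ) x^k; with e^τ = 1/2 this sends x^k to (1/2)^k x^k
x^2 ↦ 1/4 x^2
x^4 ↦ 1/16 x^4
applying this coordinatewise to f: exp(τθ) f = (3/16)x^4 - (5/16)x^2


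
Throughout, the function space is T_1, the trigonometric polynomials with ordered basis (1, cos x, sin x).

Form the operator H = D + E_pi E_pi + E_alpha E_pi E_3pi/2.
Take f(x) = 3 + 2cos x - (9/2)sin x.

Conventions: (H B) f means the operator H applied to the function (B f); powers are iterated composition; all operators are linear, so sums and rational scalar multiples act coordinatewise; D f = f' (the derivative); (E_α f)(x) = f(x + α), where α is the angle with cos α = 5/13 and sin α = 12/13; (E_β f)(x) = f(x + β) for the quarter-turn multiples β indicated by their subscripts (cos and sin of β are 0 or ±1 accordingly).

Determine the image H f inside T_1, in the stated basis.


D f = -(9/2)cos x - 2sin x
E_pi f = 3 - 2cos x + (9/2)sin x
E_pi E_pi f = 3 + 2cos x - (9/2)sin x
E_3pi/2 f = 3 + (9/2)cos x + 2sin x
E_pi E_3pi/2 f = 3 - (9/2)cos x - 2sin x
E_alpha E_pi E_3pi/2 f = 3 - (93/26)cos x + (44/13)sin x
(D + E_pi E_pi + E_alpha E_pi E_3pi/2) f = 6 - (79/13)cos x - (81/26)sin x

the image equals g(x) = 6 - (79/13)cos x - (81/26)sin x


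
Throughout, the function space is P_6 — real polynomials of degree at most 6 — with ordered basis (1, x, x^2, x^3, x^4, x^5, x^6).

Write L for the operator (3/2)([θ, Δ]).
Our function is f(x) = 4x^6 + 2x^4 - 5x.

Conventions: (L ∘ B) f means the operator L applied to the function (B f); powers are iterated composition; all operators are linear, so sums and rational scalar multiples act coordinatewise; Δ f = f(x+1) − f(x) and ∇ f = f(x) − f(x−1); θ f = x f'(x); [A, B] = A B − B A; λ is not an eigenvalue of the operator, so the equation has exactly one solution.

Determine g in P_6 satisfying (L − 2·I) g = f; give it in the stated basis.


g(x) = -2x^6 + 9x^5 + (41/4)x^4 - (303/4)x^3 - (549/16)x^2 + (6803/32)x + 891/128

write g with unknown coordinates in the stated basis and equate coefficients in (L − 2·I) g = f
solving from the highest basis element down gives g = -2x^6 + 9x^5 + (41/4)x^4 - (303/4)x^3 - (549/16)x^2 + (6803/32)x + 891/128
check: L g = 18x^5 + (45/2)x^4 - (303/2)x^3 - (549/8)x^2 + (6723/16)x + 891/64
so L g − 2·g = 4x^6 + 2x^4 - 5x = f ✓


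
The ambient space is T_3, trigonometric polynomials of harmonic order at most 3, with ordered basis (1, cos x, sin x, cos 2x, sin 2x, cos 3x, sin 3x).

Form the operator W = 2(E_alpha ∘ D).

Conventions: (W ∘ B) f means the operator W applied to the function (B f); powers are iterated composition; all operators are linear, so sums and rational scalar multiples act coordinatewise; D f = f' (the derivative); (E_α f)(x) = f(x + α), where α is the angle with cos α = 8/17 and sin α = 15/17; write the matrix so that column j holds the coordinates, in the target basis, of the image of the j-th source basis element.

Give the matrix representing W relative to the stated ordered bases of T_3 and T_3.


the matrix is [[0, 0, 0, 0, 0, 0, 0]; [0, -30/17, 16/17, 0, 0, 0, 0]; [0, -16/17, -30/17, 0, 0, 0, 0]; [0, 0, 0, -960/289, -644/289, 0, 0]; [0, 0, 0, 644/289, -960/289, 0, 0]; [0, 0, 0, 0, 0, 2970/4913, -29328/4913]; [0, 0, 0, 0, 0, 29328/4913, 2970/4913]] (rows listed top to bottom)

image of 1: 0
image of cos x: -(30/17)cos x - (16/17)sin x
image of sin x: (16/17)cos x - (30/17)sin x
image of cos 2x: -(960/289)cos 2x + (644/289)sin 2x
image of sin 2x: -(644/289)cos 2x - (960/289)sin 2x
image of cos 3x: (2970/4913)cos 3x + (29328/4913)sin 3x
image of sin 3x: -(29328/4913)cos 3x + (2970/4913)sin 3x
each image's coordinates form column j of the matrix


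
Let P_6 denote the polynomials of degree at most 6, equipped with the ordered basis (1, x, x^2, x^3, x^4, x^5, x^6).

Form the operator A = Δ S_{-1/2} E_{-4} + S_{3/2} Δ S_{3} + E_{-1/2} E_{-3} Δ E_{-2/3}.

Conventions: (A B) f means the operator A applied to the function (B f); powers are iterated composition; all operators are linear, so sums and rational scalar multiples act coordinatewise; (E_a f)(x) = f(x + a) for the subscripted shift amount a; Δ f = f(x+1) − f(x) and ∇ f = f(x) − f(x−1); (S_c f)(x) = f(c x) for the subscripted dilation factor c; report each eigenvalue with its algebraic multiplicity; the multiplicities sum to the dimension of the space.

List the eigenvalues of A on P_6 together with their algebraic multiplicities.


image of 1: 0
image of x: 7/2
image of x^2: (59/2)x + 71/12
image of x^3: (1479/8)x^2 + (745/8)x + 971/24
image of x^4: (4391/4)x^3 + (8447/8)x^2 + (8431/12)x + 14779/432
image of x^5: (196985/32)x^4 + (389885/48)x^3 + (278665/48)x^2 + (374185/864)x + 930937/2592
image of x^6: (1063077/32)x^5 + (3536155/64)x^4 + (2404175/48)x^3 + (12769175/576)x^2 + (12657149/864)x + 3692777/5184
the matrix is upper triangular; its diagonal is (0, 0, 0, 0, 0, 0, 0)
for a triangular matrix the eigenvalues are the diagonal entries, with algebraic multiplicity their repetition count

λ = 0 (multiplicity 7)


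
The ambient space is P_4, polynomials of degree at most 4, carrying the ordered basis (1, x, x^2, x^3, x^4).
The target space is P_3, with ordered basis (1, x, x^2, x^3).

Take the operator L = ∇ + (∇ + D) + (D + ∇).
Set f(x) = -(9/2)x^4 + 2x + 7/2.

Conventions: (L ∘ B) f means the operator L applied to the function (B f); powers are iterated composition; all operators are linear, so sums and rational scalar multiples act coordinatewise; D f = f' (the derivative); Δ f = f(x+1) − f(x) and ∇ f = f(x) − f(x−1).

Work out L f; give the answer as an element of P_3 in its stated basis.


∇ f = -18x^3 + 27x^2 - 18x + 13/2
∇ f = -18x^3 + 27x^2 - 18x + 13/2
D f = -18x^3 + 2
(∇ + D) f = -36x^3 + 27x^2 - 18x + 17/2
D f = -18x^3 + 2
∇ f = -18x^3 + 27x^2 - 18x + 13/2
(D + ∇) f = -36x^3 + 27x^2 - 18x + 17/2
(∇ + (∇ + D) + (D + ∇)) f = -90x^3 + 81x^2 - 54x + 47/2

g(x) = -90x^3 + 81x^2 - 54x + 47/2


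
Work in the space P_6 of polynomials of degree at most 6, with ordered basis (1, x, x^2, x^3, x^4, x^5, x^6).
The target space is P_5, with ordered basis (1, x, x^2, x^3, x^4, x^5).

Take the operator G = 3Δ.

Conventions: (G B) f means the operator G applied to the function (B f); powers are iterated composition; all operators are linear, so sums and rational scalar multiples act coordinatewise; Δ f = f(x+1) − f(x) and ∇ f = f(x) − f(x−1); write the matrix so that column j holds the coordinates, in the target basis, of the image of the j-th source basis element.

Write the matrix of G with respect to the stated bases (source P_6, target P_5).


image of 1: 0
image of x: 3
image of x^2: 6x + 3
image of x^3: 9x^2 + 9x + 3
image of x^4: 12x^3 + 18x^2 + 12x + 3
image of x^5: 15x^4 + 30x^3 + 30x^2 + 15x + 3
image of x^6: 18x^5 + 45x^4 + 60x^3 + 45x^2 + 18x + 3
each image's coordinates form column j of the matrix

the matrix is [[0, 3, 3, 3, 3, 3, 3]; [0, 0, 6, 9, 12, 15, 18]; [0, 0, 0, 9, 18, 30, 45]; [0, 0, 0, 0, 12, 30, 60]; [0, 0, 0, 0, 0, 15, 45]; [0, 0, 0, 0, 0, 0, 18]] (rows listed top to bottom)


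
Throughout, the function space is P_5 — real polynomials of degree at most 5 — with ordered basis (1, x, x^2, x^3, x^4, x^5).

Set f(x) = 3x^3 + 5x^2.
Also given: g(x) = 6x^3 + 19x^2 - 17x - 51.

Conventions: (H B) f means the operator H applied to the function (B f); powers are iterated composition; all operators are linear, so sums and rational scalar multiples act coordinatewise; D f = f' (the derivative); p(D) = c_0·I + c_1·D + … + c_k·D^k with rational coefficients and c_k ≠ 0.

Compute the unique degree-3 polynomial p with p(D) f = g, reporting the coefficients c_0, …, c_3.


D^0 f = 3x^3 + 5x^2
D^1 f = 9x^2 + 10x
D^2 f = 18x + 10
D^3 f = 18
matching coefficients of g against c_0 f + c_1 Df + … from the top degree down determines the c_i
solution: c_0 = 2, c_1 = 1, c_2 = -3/2, c_3 = -2

p(D) = 2·I + D − (3/2)·D^2 − 2·D^3, i.e. c_0 = 2, c_1 = 1, c_2 = -3/2, c_3 = -2


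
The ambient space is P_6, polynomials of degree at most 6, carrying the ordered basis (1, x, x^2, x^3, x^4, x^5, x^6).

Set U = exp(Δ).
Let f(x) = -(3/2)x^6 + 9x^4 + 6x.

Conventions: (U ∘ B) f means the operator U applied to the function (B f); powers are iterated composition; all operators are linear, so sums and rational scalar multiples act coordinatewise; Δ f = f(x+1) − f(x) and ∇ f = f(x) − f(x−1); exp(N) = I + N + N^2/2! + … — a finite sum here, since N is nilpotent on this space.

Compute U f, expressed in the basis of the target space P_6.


g(x) = -(3/2)x^6 - 9x^5 - 36x^4 - 114x^3 - (459/2)x^2 - 282x - 327/2

order-1 term: -9x^5 - (45/2)x^4 + 6x^3 + (63/2)x^2 + 27x + 27/2
order-2 term: -(45/2)x^4 - 90x^3 - (207/2)x^2 - 27x + 33/2
order-3 term: -30x^3 - 135x^2 - 189x - 81
order-4 term: -(45/2)x^2 - 90x - 177/2
order-5 term: -9x - 45/2
order-6 term: -3/2
the series for exp(Δ) f terminates at order 6
exp(Δ) f = -(3/2)x^6 - 9x^5 - 36x^4 - 114x^3 - (459/2)x^2 - 282x - 327/2


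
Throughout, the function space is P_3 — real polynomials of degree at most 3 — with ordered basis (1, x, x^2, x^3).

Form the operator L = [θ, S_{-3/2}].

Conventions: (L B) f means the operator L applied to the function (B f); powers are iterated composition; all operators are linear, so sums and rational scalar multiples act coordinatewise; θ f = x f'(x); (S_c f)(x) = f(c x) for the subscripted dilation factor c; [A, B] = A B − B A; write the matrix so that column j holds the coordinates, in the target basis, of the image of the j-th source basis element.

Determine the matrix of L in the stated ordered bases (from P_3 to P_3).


image of 1: 0
image of x: 0
image of x^2: 0
image of x^3: 0
each image's coordinates form column j of the matrix

the matrix is [[0, 0, 0, 0]; [0, 0, 0, 0]; [0, 0, 0, 0]; [0, 0, 0, 0]] (rows listed top to bottom)


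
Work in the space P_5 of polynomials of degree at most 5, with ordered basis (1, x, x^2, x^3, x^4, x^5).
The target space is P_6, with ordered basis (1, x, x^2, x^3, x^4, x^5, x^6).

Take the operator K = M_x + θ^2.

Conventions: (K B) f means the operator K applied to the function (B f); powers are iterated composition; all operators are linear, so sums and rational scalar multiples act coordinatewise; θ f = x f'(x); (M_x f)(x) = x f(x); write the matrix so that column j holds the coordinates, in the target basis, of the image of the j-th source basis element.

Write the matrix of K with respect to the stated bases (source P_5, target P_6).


image of 1: x
image of x: x^2 + x
image of x^2: x^3 + 4x^2
image of x^3: x^4 + 9x^3
image of x^4: x^5 + 16x^4
image of x^5: x^6 + 25x^5
each image's coordinates form column j of the matrix

the matrix is [[0, 0, 0, 0, 0, 0]; [1, 1, 0, 0, 0, 0]; [0, 1, 4, 0, 0, 0]; [0, 0, 1, 9, 0, 0]; [0, 0, 0, 1, 16, 0]; [0, 0, 0, 0, 1, 25]; [0, 0, 0, 0, 0, 1]] (rows listed top to bottom)


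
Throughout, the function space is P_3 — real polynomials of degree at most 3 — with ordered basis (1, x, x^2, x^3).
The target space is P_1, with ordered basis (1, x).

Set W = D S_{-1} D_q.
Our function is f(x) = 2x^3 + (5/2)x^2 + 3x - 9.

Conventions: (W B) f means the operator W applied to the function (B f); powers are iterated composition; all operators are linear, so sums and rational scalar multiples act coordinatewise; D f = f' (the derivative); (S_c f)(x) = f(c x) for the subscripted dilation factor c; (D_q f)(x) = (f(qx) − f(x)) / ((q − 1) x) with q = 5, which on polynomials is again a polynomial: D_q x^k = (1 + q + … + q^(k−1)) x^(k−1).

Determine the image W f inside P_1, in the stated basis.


D_q f = 62x^2 + 15x + 3
S_{-1} D_q f = 62x^2 - 15x + 3
D S_{-1} D_q f = 124x - 15

the image equals g(x) = 124x - 15


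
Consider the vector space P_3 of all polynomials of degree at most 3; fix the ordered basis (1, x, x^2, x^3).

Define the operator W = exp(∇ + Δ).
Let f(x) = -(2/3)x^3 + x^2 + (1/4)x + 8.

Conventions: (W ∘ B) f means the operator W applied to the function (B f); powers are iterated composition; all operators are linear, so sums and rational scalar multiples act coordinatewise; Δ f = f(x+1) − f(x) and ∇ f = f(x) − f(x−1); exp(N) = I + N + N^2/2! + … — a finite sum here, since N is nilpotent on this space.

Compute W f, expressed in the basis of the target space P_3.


order-1 term: -4x^2 + 4x - 5/6
order-2 term: -8x + 4
order-3 term: -16/3
the series for exp(∇ + Δ) f terminates at order 3
exp(∇ + Δ) f = -(2/3)x^3 - 3x^2 - (15/4)x + 35/6

g(x) = -(2/3)x^3 - 3x^2 - (15/4)x + 35/6


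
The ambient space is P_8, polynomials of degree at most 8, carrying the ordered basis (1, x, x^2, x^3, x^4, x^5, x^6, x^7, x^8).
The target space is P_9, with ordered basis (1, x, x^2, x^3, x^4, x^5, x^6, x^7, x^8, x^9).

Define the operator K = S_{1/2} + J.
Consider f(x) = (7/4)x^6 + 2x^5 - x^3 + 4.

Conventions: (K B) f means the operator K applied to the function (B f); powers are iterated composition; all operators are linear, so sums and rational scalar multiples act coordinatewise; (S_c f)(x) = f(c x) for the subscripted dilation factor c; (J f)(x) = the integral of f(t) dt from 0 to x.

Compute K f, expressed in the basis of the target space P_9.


the result is g(x) = (1/4)x^7 + (277/768)x^6 + (1/16)x^5 - (1/4)x^4 - (1/8)x^3 + 4x + 4

S_{1/2} f = (7/256)x^6 + (1/16)x^5 - (1/8)x^3 + 4
J f = (1/4)x^7 + (1/3)x^6 - (1/4)x^4 + 4x
(S_{1/2} + J) f = (1/4)x^7 + (277/768)x^6 + (1/16)x^5 - (1/4)x^4 - (1/8)x^3 + 4x + 4


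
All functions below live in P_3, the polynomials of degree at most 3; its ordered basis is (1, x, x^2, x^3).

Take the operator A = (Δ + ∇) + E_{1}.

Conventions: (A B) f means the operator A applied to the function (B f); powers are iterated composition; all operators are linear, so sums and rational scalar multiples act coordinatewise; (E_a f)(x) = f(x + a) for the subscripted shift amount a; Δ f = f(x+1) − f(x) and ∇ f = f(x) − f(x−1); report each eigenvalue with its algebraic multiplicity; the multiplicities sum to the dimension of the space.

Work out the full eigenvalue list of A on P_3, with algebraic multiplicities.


λ = 1 (multiplicity 4)

image of 1: 1
image of x: x + 3
image of x^2: x^2 + 6x + 1
image of x^3: x^3 + 9x^2 + 3x + 3
the matrix is upper triangular; its diagonal is (1, 1, 1, 1)
for a triangular matrix the eigenvalues are the diagonal entries, with algebraic multiplicity their repetition count


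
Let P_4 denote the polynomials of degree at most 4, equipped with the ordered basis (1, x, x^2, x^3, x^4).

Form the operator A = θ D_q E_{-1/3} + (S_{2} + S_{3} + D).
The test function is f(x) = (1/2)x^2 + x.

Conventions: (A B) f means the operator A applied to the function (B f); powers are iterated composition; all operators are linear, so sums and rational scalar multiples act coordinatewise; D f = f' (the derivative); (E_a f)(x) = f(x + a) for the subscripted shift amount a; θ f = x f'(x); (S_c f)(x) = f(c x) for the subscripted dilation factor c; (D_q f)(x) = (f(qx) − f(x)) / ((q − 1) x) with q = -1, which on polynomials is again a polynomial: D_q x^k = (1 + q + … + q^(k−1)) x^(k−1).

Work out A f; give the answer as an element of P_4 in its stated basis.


the image equals g(x) = (13/2)x^2 + 6x + 1

E_{-1/3} f = (1/2)x^2 + (2/3)x - 5/18
D_q E_{-1/3} f = 2/3
θ D_q E_{-1/3} f = 0
S_{2} f = 2x^2 + 2x
S_{3} f = (9/2)x^2 + 3x
D f = x + 1
(S_{2} + S_{3} + D) f = (13/2)x^2 + 6x + 1
(θ D_q E_{-1/3} + (S_{2} + S_{3} + D)) f = (13/2)x^2 + 6x + 1


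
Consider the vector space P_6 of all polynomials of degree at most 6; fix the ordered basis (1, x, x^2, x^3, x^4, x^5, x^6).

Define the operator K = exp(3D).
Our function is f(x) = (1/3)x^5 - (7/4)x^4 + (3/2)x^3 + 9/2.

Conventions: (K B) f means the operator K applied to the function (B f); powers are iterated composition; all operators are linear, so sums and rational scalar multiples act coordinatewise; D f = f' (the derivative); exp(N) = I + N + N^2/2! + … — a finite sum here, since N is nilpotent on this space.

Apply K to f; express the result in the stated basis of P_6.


the image equals g(x) = (1/3)x^5 + (13/4)x^4 + (21/2)x^3 + 9x^2 - (27/2)x - 63/4

order-1 term: 5x^4 - 21x^3 + (27/2)x^2
order-2 term: 30x^3 - (189/2)x^2 + (81/2)x
order-3 term: 90x^2 - 189x + 81/2
order-4 term: 135x - 567/4
order-5 term: 81
the series for exp(3D) f terminates at order 5
exp(3D) f = (1/3)x^5 + (13/4)x^4 + (21/2)x^3 + 9x^2 - (27/2)x - 63/4


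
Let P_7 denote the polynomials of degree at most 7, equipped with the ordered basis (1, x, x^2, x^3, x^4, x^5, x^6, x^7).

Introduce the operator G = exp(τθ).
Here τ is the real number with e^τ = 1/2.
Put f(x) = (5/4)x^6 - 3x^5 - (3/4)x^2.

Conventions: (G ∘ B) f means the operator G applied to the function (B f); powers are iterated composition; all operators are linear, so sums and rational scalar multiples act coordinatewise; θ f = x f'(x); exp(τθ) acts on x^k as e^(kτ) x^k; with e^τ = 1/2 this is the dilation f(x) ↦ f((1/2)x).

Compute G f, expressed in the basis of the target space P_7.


the image equals g(x) = (5/256)x^6 - (3/32)x^5 - (3/16)x^2

exp(τθ) x^k = e^(kτ) x^k; with e^τ = 1/2 this sends x^k to (1/2)^k x^k
x^2 ↦ 1/4 x^2
x^5 ↦ 1/32 x^5
x^6 ↦ 1/64 x^6
applying this coordinatewise to f: exp(τθ) f = (5/256)x^6 - (3/32)x^5 - (3/16)x^2


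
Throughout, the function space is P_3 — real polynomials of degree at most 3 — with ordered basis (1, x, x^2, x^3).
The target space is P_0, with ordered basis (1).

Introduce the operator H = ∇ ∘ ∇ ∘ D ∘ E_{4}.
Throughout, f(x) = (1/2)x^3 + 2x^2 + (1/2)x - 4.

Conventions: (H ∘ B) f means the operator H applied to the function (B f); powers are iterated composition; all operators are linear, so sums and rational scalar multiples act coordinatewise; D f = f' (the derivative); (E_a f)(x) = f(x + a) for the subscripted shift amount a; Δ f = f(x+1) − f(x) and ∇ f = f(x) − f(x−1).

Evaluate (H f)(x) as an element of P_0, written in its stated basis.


E_{4} f = (1/2)x^3 + 8x^2 + (81/2)x + 62
D E_{4} f = (3/2)x^2 + 16x + 81/2
∇ D E_{4} f = 3x + 29/2
∇ (∇ ∘ D ∘ E_{4}) f = 3

g(x) = 3


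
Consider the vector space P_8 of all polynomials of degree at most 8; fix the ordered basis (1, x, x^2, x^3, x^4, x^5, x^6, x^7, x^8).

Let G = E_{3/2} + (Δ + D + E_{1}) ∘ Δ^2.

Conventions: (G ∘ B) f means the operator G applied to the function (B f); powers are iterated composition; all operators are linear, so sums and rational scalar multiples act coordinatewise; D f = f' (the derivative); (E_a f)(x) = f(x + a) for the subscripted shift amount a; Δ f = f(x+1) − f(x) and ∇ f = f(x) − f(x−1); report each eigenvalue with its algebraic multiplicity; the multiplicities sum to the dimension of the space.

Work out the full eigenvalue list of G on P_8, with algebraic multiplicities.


λ = 1 (multiplicity 9)

image of 1: 1
image of x: x + 3/2
image of x^2: x^2 + 3x + 17/4
image of x^3: x^3 + (9/2)x^2 + (51/4)x + 219/8
image of x^4: x^4 + 6x^3 + (51/2)x^2 + (219/2)x + 1841/16
image of x^5: x^5 + (15/2)x^4 + (85/2)x^3 + (1095/4)x^2 + (9205/16)x + 13043/32
image of x^6: x^6 + 9x^5 + (255/4)x^4 + (1095/2)x^3 + (27615/16)x^2 + (39129/16)x + 85337/64
image of x^7: x^7 + (21/2)x^6 + (357/4)x^5 + (7665/8)x^4 + (64435/16)x^3 + (273903/32)x^2 + (597359/64)x + 536203/128
image of x^8: x^8 + 12x^7 + 119x^6 + 1533x^5 + (64435/8)x^4 + (91301/4)x^3 + (597359/16)x^2 + (536203/16)x + 3297185/256
the matrix is upper triangular; its diagonal is (1, 1, 1, 1, 1, 1, 1, 1, 1)
for a triangular matrix the eigenvalues are the diagonal entries, with algebraic multiplicity their repetition count


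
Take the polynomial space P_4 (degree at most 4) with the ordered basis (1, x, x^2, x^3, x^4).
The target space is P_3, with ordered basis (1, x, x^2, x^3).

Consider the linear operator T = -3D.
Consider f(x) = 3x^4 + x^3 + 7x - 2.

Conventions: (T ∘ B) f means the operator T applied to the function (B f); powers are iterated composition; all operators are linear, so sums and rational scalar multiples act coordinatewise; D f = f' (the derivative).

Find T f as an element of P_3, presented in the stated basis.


g(x) = -36x^3 - 9x^2 - 21

D f = 12x^3 + 3x^2 + 7
(-3D) f = -36x^3 - 9x^2 - 21


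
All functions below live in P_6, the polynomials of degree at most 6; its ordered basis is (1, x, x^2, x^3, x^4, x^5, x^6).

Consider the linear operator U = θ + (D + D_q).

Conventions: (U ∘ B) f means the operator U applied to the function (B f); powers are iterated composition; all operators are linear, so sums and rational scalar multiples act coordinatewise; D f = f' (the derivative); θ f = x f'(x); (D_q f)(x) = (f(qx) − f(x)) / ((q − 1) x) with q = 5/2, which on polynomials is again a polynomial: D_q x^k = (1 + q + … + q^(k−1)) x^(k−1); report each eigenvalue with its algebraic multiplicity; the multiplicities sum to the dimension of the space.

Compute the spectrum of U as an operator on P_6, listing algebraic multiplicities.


λ = 0 (multiplicity 1), λ = 1 (multiplicity 1), λ = 2 (multiplicity 1), λ = 3 (multiplicity 1), λ = 4 (multiplicity 1), λ = 5 (multiplicity 1), λ = 6 (multiplicity 1)

image of 1: 0
image of x: x + 2
image of x^2: 2x^2 + (11/2)x
image of x^3: 3x^3 + (51/4)x^2
image of x^4: 4x^4 + (235/8)x^3
image of x^5: 5x^5 + (1111/16)x^4
image of x^6: 6x^6 + (5379/32)x^5
the matrix is upper triangular; its diagonal is (0, 1, 2, 3, 4, 5, 6)
for a triangular matrix the eigenvalues are the diagonal entries, with algebraic multiplicity their repetition count


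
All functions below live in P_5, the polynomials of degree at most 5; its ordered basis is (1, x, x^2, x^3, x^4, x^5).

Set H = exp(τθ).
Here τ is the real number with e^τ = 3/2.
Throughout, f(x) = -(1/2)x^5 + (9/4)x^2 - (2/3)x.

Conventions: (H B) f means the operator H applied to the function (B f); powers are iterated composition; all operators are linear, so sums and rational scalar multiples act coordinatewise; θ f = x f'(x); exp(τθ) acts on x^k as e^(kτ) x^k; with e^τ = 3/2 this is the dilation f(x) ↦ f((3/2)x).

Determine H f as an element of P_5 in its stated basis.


exp(τθ) x^k = e^(kτ) x^k; with e^τ = 3/2 this sends x^k to (3/2)^k x^k
x ↦ 3/2 x
x^2 ↦ 9/4 x^2
x^5 ↦ 243/32 x^5
applying this coordinatewise to f: exp(τθ) f = -(243/64)x^5 + (81/16)x^2 - x

the result is g(x) = -(243/64)x^5 + (81/16)x^2 - x
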